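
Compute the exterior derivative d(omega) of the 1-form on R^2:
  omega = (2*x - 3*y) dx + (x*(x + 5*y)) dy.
d(omega) = (2*x + 5*y + 3) dx ∧ dy

For a 1-form omega = sum_i f_i dx_i, the exterior derivative is
  d(omega) = sum_{i < j} (∂f_j/∂x_i - ∂f_i/∂x_j) dx_i ∧ dx_j.
  coefficient of dx ∧ dy: ∂f_2/∂x - ∂f_1/∂y = ∂(x*(x + 5*y))/∂x - ∂(2*x - 3*y)/∂y = 2*x + 5*y + 3
Assembling: d(omega) = (2*x + 5*y + 3) dx ∧ dy.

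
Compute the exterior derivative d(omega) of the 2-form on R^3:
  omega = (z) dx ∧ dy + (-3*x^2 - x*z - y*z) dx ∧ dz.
d(omega) = (z + 1) dx ∧ dy ∧ dz

For a 2-form omega = sum_{i<j} g_{ij} dx_i ∧ dx_j, the exterior derivative is
  d(omega) = sum_{i<j} d(g_{ij}) ∧ dx_i ∧ dx_j = sum_{i<j, k} (∂g_{ij}/∂x_k) dx_k ∧ dx_i ∧ dx_j.
Expand each term, using dx_k ∧ dx_i ∧ dx_j = sgn(permutation) dx_{(a)} ∧ dx_{(b)} ∧ dx_{(c)} with (a < b < c) sorted:
  d(z) includes (∂/∂z)(z) dz = (1) dz, which multiplied by dx ∧ dy gives (1) dx ∧ dy ∧ dz
  d(-3*x^2 - x*z - y*z) includes (∂/∂y)(-3*x^2 - x*z - y*z) dy = (-z) dy, which multiplied by dx ∧ dz gives (z) dx ∧ dy ∧ dz
Collecting like 3-forms: d(omega) = (z + 1) dx ∧ dy ∧ dz.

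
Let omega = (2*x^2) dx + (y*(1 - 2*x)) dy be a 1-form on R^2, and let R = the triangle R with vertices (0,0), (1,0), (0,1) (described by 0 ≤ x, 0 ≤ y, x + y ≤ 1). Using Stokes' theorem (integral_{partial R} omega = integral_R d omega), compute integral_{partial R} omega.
integral_(partial R) omega = -1/3

Stokes: integral_partial_R omega = integral_R d omega with d omega = (∂Q/∂x - ∂P/∂y) dx ∧ dy.
  ∂Q/∂x = -2*y
  ∂P/∂y = 0
  integrand = ∂Q/∂x - ∂P/∂y = -2*y.
Integrating over R: integral_0^1 integral_0^{1-x} (-2*y) dy dx = -1/3.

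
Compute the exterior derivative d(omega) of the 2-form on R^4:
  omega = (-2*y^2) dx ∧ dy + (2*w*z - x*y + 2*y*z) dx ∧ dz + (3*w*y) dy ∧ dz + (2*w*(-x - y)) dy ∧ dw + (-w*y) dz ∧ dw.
d(omega) = (x - 2*z) dx ∧ dy ∧ dz + (2*z) dx ∧ dz ∧ dw + (-w + 3*y) dy ∧ dz ∧ dw + (-2*w) dx ∧ dy ∧ dw

For a 2-form omega = sum_{i<j} g_{ij} dx_i ∧ dx_j, the exterior derivative is
  d(omega) = sum_{i<j} d(g_{ij}) ∧ dx_i ∧ dx_j = sum_{i<j, k} (∂g_{ij}/∂x_k) dx_k ∧ dx_i ∧ dx_j.
Expand each term, using dx_k ∧ dx_i ∧ dx_j = sgn(permutation) dx_{(a)} ∧ dx_{(b)} ∧ dx_{(c)} with (a < b < c) sorted:
  d(2*w*z - x*y + 2*y*z) includes (∂/∂y)(2*w*z - x*y + 2*y*z) dy = (-x + 2*z) dy, which multiplied by dx ∧ dz gives (x - 2*z) dx ∧ dy ∧ dz
  d(2*w*z - x*y + 2*y*z) includes (∂/∂w)(2*w*z - x*y + 2*y*z) dw = (2*z) dw, which multiplied by dx ∧ dz gives (2*z) dx ∧ dz ∧ dw
  d(3*w*y) includes (∂/∂w)(3*w*y) dw = (3*y) dw, which multiplied by dy ∧ dz gives (3*y) dy ∧ dz ∧ dw
  d(2*w*(-x - y)) includes (∂/∂x)(2*w*(-x - y)) dx = (-2*w) dx, which multiplied by dy ∧ dw gives (-2*w) dx ∧ dy ∧ dw
  d(-w*y) includes (∂/∂y)(-w*y) dy = (-w) dy, which multiplied by dz ∧ dw gives (-w) dy ∧ dz ∧ dw
Collecting like 3-forms: d(omega) = (x - 2*z) dx ∧ dy ∧ dz + (2*z) dx ∧ dz ∧ dw + (-w + 3*y) dy ∧ dz ∧ dw + (-2*w) dx ∧ dy ∧ dw.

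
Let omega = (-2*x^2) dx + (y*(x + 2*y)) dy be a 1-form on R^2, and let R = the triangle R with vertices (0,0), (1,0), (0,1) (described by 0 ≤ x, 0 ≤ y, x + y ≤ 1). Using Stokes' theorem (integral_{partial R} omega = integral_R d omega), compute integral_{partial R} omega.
integral_(partial R) omega = 1/6

Stokes: integral_partial_R omega = integral_R d omega with d omega = (∂Q/∂x - ∂P/∂y) dx ∧ dy.
  ∂Q/∂x = y
  ∂P/∂y = 0
  integrand = ∂Q/∂x - ∂P/∂y = y.
Integrating over R: integral_0^1 integral_0^{1-x} (y) dy dx = 1/6.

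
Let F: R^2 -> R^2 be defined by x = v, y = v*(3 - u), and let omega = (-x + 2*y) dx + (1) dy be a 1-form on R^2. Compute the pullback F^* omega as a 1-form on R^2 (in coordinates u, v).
F^* omega = (-v) du + (-2*u*v - u + 5*v + 3) dv

Using F^*(f dg) = (f ∘ F) d(g ∘ F), substitute each coordinate x_i by F_i(u, v) in f_i, and replace dx_i by d F_i = (∂F_i/∂u) du + (∂F_i/∂v) dv.
  For the x component: f_1(F) = v*(5 - 2*u); d F_1 = (0) du + (1) dv
  For the y component: f_2(F) = 1; d F_2 = (-v) du + (3 - u) dv
Combining and collecting du, dv coefficients:
  coeff of du: -v
  coeff of dv: -2*u*v - u + 5*v + 3
F^* omega = (-v) du + (-2*u*v - u + 5*v + 3) dv.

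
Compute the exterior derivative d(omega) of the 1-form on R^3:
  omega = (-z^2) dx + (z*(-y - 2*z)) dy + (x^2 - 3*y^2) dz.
d(omega) = (2*x + 2*z) dx ∧ dz + (-5*y + 4*z) dy ∧ dz

For a 1-form omega = sum_i f_i dx_i, the exterior derivative is
  d(omega) = sum_{i < j} (∂f_j/∂x_i - ∂f_i/∂x_j) dx_i ∧ dx_j.
  coefficient of dx ∧ dz: ∂f_3/∂x - ∂f_1/∂z = ∂(x^2 - 3*y^2)/∂x - ∂(-z^2)/∂z = 2*x + 2*z
  coefficient of dy ∧ dz: ∂f_3/∂y - ∂f_2/∂z = ∂(x^2 - 3*y^2)/∂y - ∂(z*(-y - 2*z))/∂z = -5*y + 4*z
Assembling: d(omega) = (2*x + 2*z) dx ∧ dz + (-5*y + 4*z) dy ∧ dz.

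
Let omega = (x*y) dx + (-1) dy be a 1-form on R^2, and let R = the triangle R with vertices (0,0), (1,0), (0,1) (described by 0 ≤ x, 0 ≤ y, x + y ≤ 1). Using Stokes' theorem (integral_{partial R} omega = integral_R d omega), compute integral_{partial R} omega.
integral_(partial R) omega = -1/6

Stokes: integral_partial_R omega = integral_R d omega with d omega = (∂Q/∂x - ∂P/∂y) dx ∧ dy.
  ∂Q/∂x = 0
  ∂P/∂y = x
  integrand = ∂Q/∂x - ∂P/∂y = -x.
Integrating over R: integral_0^1 integral_0^{1-x} (-x) dy dx = -1/6.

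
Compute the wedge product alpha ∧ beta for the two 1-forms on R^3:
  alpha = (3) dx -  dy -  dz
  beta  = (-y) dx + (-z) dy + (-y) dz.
alpha ∧ beta = (-y - 3*z) dx ∧ dy + (-4*y) dx ∧ dz + (y - z) dy ∧ dz

Distribute the wedge, using dx_i ∧ dx_j = -dx_j ∧ dx_i and dx_i ∧ dx_i = 0. For each pair (i, j) with i < j, the coefficient of dx_i ∧ dx_j in alpha ∧ beta is (alpha_i * beta_j - alpha_j * beta_i). Collecting: alpha ∧ beta = (-y - 3*z) dx ∧ dy + (-4*y) dx ∧ dz + (y - z) dy ∧ dz.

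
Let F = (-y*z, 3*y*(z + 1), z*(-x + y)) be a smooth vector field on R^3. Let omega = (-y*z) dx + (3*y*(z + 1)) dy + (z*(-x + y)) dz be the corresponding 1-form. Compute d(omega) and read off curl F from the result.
d(omega) = (-3*y + z) dy ∧ dz + (-y + z) dz ∧ dx + (z) dx ∧ dy; curl F = (-3*y + z, -y + z, z)

d omega = sum_{i<j} (∂f_j/∂x_i - ∂f_i/∂x_j) dx_i ∧ dx_j. Under the identification (dy ∧ dz, dz ∧ dx, dx ∧ dy) ↔ (e_x, e_y, e_z), the coefficients are exactly the components of curl F. Compute:
  ∂R/∂y - ∂Q/∂z = (z) - (3*y) = -3*y + z
  ∂P/∂z - ∂R/∂x = (-y) - (-z) = -y + z
  ∂Q/∂x - ∂P/∂y = (0) - (-z) = z.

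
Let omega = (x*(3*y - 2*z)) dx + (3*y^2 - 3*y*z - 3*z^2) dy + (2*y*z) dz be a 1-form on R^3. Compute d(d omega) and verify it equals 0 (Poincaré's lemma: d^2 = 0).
d(d omega) = 0

Step 1: d omega = sum_{i<j} (∂f_j/∂x_i - ∂f_i/∂x_j) dx_i ∧ dx_j:
  coeff of dx ∧ dy: -3*x
  coeff of dx ∧ dz: 2*x
  coeff of dy ∧ dz: 3*y + 8*z
Step 2: Apply d again to each 2-form coefficient. The only possible 3-form in R^3 is dx ∧ dy ∧ dz, with coefficient
  ∂(coeff of dy∧dz)/∂x - ∂(coeff of dx∧dz)/∂y + ∂(coeff of dx∧dy)/∂z
  = ∂/∂x (3*y + 8*z) - ∂/∂y (2*x) + ∂/∂z (-3*x).
Each of these terms simplifies to sums of mixed partials that cancel in pairs. The result is 0 (by equality of mixed partials for smooth functions — Schwarz / Clairaut).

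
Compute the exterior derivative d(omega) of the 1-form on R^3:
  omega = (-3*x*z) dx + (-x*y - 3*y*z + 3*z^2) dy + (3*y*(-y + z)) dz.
d(omega) = (-y) dx ∧ dy + (3*x) dx ∧ dz + (-3*y - 3*z) dy ∧ dz

For a 1-form omega = sum_i f_i dx_i, the exterior derivative is
  d(omega) = sum_{i < j} (∂f_j/∂x_i - ∂f_i/∂x_j) dx_i ∧ dx_j.
  coefficient of dx ∧ dy: ∂f_2/∂x - ∂f_1/∂y = ∂(-x*y - 3*y*z + 3*z^2)/∂x - ∂(-3*x*z)/∂y = -y
  coefficient of dx ∧ dz: ∂f_3/∂x - ∂f_1/∂z = ∂(3*y*(-y + z))/∂x - ∂(-3*x*z)/∂z = 3*x
  coefficient of dy ∧ dz: ∂f_3/∂y - ∂f_2/∂z = ∂(3*y*(-y + z))/∂y - ∂(-x*y - 3*y*z + 3*z^2)/∂z = -3*y - 3*z
Assembling: d(omega) = (-y) dx ∧ dy + (3*x) dx ∧ dz + (-3*y - 3*z) dy ∧ dz.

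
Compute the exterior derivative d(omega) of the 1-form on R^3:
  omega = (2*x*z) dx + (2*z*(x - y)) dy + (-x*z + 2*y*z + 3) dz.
d(omega) = (2*z) dx ∧ dy + (-2*x - z) dx ∧ dz + (-2*x + 2*y + 2*z) dy ∧ dz

For a 1-form omega = sum_i f_i dx_i, the exterior derivative is
  d(omega) = sum_{i < j} (∂f_j/∂x_i - ∂f_i/∂x_j) dx_i ∧ dx_j.
  coefficient of dx ∧ dy: ∂f_2/∂x - ∂f_1/∂y = ∂(2*z*(x - y))/∂x - ∂(2*x*z)/∂y = 2*z
  coefficient of dx ∧ dz: ∂f_3/∂x - ∂f_1/∂z = ∂(-x*z + 2*y*z + 3)/∂x - ∂(2*x*z)/∂z = -2*x - z
  coefficient of dy ∧ dz: ∂f_3/∂y - ∂f_2/∂z = ∂(-x*z + 2*y*z + 3)/∂y - ∂(2*z*(x - y))/∂z = -2*x + 2*y + 2*z
Assembling: d(omega) = (2*z) dx ∧ dy + (-2*x - z) dx ∧ dz + (-2*x + 2*y + 2*z) dy ∧ dz.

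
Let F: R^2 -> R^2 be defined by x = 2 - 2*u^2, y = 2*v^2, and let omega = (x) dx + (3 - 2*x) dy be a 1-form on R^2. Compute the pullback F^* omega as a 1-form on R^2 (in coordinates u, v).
F^* omega = (8*u*(u^2 - 1)) du + (4*v*(4*u^2 - 1)) dv

Using F^*(f dg) = (f ∘ F) d(g ∘ F), substitute each coordinate x_i by F_i(u, v) in f_i, and replace dx_i by d F_i = (∂F_i/∂u) du + (∂F_i/∂v) dv.
  For the x component: f_1(F) = 2 - 2*u^2; d F_1 = (-4*u) du + (0) dv
  For the y component: f_2(F) = 4*u^2 - 1; d F_2 = (0) du + (4*v) dv
Combining and collecting du, dv coefficients:
  coeff of du: 8*u*(u^2 - 1)
  coeff of dv: 4*v*(4*u^2 - 1)
F^* omega = (8*u*(u^2 - 1)) du + (4*v*(4*u^2 - 1)) dv.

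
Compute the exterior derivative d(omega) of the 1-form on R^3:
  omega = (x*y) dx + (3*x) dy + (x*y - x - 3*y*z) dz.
d(omega) = (3 - x) dx ∧ dy + (y - 1) dx ∧ dz + (x - 3*z) dy ∧ dz

For a 1-form omega = sum_i f_i dx_i, the exterior derivative is
  d(omega) = sum_{i < j} (∂f_j/∂x_i - ∂f_i/∂x_j) dx_i ∧ dx_j.
  coefficient of dx ∧ dy: ∂f_2/∂x - ∂f_1/∂y = ∂(3*x)/∂x - ∂(x*y)/∂y = 3 - x
  coefficient of dx ∧ dz: ∂f_3/∂x - ∂f_1/∂z = ∂(x*y - x - 3*y*z)/∂x - ∂(x*y)/∂z = y - 1
  coefficient of dy ∧ dz: ∂f_3/∂y - ∂f_2/∂z = ∂(x*y - x - 3*y*z)/∂y - ∂(3*x)/∂z = x - 3*z
Assembling: d(omega) = (3 - x) dx ∧ dy + (y - 1) dx ∧ dz + (x - 3*z) dy ∧ dz.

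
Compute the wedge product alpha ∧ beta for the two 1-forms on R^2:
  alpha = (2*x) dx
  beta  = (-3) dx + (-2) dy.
alpha ∧ beta = (-4*x) dx ∧ dy

Distribute the wedge, using dx_i ∧ dx_j = -dx_j ∧ dx_i and dx_i ∧ dx_i = 0. For each pair (i, j) with i < j, the coefficient of dx_i ∧ dx_j in alpha ∧ beta is (alpha_i * beta_j - alpha_j * beta_i). Collecting: alpha ∧ beta = (-4*x) dx ∧ dy.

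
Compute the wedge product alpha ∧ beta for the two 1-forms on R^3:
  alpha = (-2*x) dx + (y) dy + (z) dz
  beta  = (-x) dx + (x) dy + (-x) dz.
alpha ∧ beta = (x*(-2*x + y)) dx ∧ dy + (x*(2*x + z)) dx ∧ dz + (-x*(y + z)) dy ∧ dz

Distribute the wedge, using dx_i ∧ dx_j = -dx_j ∧ dx_i and dx_i ∧ dx_i = 0. For each pair (i, j) with i < j, the coefficient of dx_i ∧ dx_j in alpha ∧ beta is (alpha_i * beta_j - alpha_j * beta_i). Collecting: alpha ∧ beta = (x*(-2*x + y)) dx ∧ dy + (x*(2*x + z)) dx ∧ dz + (-x*(y + z)) dy ∧ dz.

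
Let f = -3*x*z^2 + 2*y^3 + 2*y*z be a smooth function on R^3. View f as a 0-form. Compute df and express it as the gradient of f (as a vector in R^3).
df = (-3*z^2) dx + (6*y^2 + 2*z) dy + (-6*x*z + 2*y) dz; grad f = (-3*z^2, 6*y^2 + 2*z, -6*x*z + 2*y)

For a 0-form f, d f = (∂f/∂x) dx + (∂f/∂y) dy + (∂f/∂z) dz. The components of the vector representation are exactly the entries of grad f in Cartesian coordinates:
  ∂f/∂x = -3*z^2
  ∂f/∂y = 6*y^2 + 2*z
  ∂f/∂z = -6*x*z + 2*y.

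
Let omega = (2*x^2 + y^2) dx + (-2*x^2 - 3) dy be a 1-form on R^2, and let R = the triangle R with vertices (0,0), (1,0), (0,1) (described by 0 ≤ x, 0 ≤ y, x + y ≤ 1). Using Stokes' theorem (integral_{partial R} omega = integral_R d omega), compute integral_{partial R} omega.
integral_(partial R) omega = -1

Stokes: integral_partial_R omega = integral_R d omega with d omega = (∂Q/∂x - ∂P/∂y) dx ∧ dy.
  ∂Q/∂x = -4*x
  ∂P/∂y = 2*y
  integrand = ∂Q/∂x - ∂P/∂y = -4*x - 2*y.
Integrating over R: integral_0^1 integral_0^{1-x} (-4*x - 2*y) dy dx = -1.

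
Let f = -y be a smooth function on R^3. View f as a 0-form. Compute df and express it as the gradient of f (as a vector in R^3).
df = (0) dx + (-1) dy + (0) dz; grad f = (0, -1, 0)

For a 0-form f, d f = (∂f/∂x) dx + (∂f/∂y) dy + (∂f/∂z) dz. The components of the vector representation are exactly the entries of grad f in Cartesian coordinates:
  ∂f/∂x = 0
  ∂f/∂y = -1
  ∂f/∂z = 0.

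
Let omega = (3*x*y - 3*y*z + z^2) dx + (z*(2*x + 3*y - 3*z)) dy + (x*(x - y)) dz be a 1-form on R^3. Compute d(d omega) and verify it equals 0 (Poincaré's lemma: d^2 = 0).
d(d omega) = 0

Step 1: d omega = sum_{i<j} (∂f_j/∂x_i - ∂f_i/∂x_j) dx_i ∧ dx_j:
  coeff of dx ∧ dy: -3*x + 5*z
  coeff of dx ∧ dz: 2*x + 2*y - 2*z
  coeff of dy ∧ dz: -3*x - 3*y + 6*z
Step 2: Apply d again to each 2-form coefficient. The only possible 3-form in R^3 is dx ∧ dy ∧ dz, with coefficient
  ∂(coeff of dy∧dz)/∂x - ∂(coeff of dx∧dz)/∂y + ∂(coeff of dx∧dy)/∂z
  = ∂/∂x (-3*x - 3*y + 6*z) - ∂/∂y (2*x + 2*y - 2*z) + ∂/∂z (-3*x + 5*z).
Each of these terms simplifies to sums of mixed partials that cancel in pairs. The result is 0 (by equality of mixed partials for smooth functions — Schwarz / Clairaut).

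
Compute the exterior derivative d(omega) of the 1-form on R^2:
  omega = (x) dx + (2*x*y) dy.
d(omega) = (2*y) dx ∧ dy

For a 1-form omega = sum_i f_i dx_i, the exterior derivative is
  d(omega) = sum_{i < j} (∂f_j/∂x_i - ∂f_i/∂x_j) dx_i ∧ dx_j.
  coefficient of dx ∧ dy: ∂f_2/∂x - ∂f_1/∂y = ∂(2*x*y)/∂x - ∂(x)/∂y = 2*y
Assembling: d(omega) = (2*y) dx ∧ dy.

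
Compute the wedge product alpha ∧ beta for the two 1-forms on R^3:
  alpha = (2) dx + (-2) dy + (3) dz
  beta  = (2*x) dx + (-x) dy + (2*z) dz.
alpha ∧ beta = (2*x) dx ∧ dy + (-6*x + 4*z) dx ∧ dz + (3*x - 4*z) dy ∧ dz

Distribute the wedge, using dx_i ∧ dx_j = -dx_j ∧ dx_i and dx_i ∧ dx_i = 0. For each pair (i, j) with i < j, the coefficient of dx_i ∧ dx_j in alpha ∧ beta is (alpha_i * beta_j - alpha_j * beta_i). Collecting: alpha ∧ beta = (2*x) dx ∧ dy + (-6*x + 4*z) dx ∧ dz + (3*x - 4*z) dy ∧ dz.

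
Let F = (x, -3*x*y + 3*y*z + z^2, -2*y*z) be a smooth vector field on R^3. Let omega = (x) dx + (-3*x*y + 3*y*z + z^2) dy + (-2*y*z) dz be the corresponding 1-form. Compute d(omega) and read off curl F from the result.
d(omega) = (-3*y - 4*z) dy ∧ dz + (0) dz ∧ dx + (-3*y) dx ∧ dy; curl F = (-3*y - 4*z, 0, -3*y)

d omega = sum_{i<j} (∂f_j/∂x_i - ∂f_i/∂x_j) dx_i ∧ dx_j. Under the identification (dy ∧ dz, dz ∧ dx, dx ∧ dy) ↔ (e_x, e_y, e_z), the coefficients are exactly the components of curl F. Compute:
  ∂R/∂y - ∂Q/∂z = (-2*z) - (3*y + 2*z) = -3*y - 4*z
  ∂P/∂z - ∂R/∂x = (0) - (0) = 0
  ∂Q/∂x - ∂P/∂y = (-3*y) - (0) = -3*y.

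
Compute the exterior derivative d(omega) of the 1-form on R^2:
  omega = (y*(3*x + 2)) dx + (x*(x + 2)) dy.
d(omega) = (-x) dx ∧ dy

For a 1-form omega = sum_i f_i dx_i, the exterior derivative is
  d(omega) = sum_{i < j} (∂f_j/∂x_i - ∂f_i/∂x_j) dx_i ∧ dx_j.
  coefficient of dx ∧ dy: ∂f_2/∂x - ∂f_1/∂y = ∂(x*(x + 2))/∂x - ∂(y*(3*x + 2))/∂y = -x
Assembling: d(omega) = (-x) dx ∧ dy.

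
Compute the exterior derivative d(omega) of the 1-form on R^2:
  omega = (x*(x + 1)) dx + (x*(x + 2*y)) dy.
d(omega) = (2*x + 2*y) dx ∧ dy

For a 1-form omega = sum_i f_i dx_i, the exterior derivative is
  d(omega) = sum_{i < j} (∂f_j/∂x_i - ∂f_i/∂x_j) dx_i ∧ dx_j.
  coefficient of dx ∧ dy: ∂f_2/∂x - ∂f_1/∂y = ∂(x*(x + 2*y))/∂x - ∂(x*(x + 1))/∂y = 2*x + 2*y
Assembling: d(omega) = (2*x + 2*y) dx ∧ dy.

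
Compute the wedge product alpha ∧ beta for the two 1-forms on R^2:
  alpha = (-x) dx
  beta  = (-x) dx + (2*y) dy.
alpha ∧ beta = (-2*x*y) dx ∧ dy

Distribute the wedge, using dx_i ∧ dx_j = -dx_j ∧ dx_i and dx_i ∧ dx_i = 0. For each pair (i, j) with i < j, the coefficient of dx_i ∧ dx_j in alpha ∧ beta is (alpha_i * beta_j - alpha_j * beta_i). Collecting: alpha ∧ beta = (-2*x*y) dx ∧ dy.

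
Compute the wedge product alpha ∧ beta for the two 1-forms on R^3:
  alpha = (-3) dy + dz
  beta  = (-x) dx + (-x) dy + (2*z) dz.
alpha ∧ beta = (-3*x) dx ∧ dy + (x - 6*z) dy ∧ dz + (x) dx ∧ dz

Distribute the wedge, using dx_i ∧ dx_j = -dx_j ∧ dx_i and dx_i ∧ dx_i = 0. For each pair (i, j) with i < j, the coefficient of dx_i ∧ dx_j in alpha ∧ beta is (alpha_i * beta_j - alpha_j * beta_i). Collecting: alpha ∧ beta = (-3*x) dx ∧ dy + (x - 6*z) dy ∧ dz + (x) dx ∧ dz.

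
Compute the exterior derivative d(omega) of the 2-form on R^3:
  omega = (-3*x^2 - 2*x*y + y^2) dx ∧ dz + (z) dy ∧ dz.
d(omega) = (2*x - 2*y) dx ∧ dy ∧ dz

For a 2-form omega = sum_{i<j} g_{ij} dx_i ∧ dx_j, the exterior derivative is
  d(omega) = sum_{i<j} d(g_{ij}) ∧ dx_i ∧ dx_j = sum_{i<j, k} (∂g_{ij}/∂x_k) dx_k ∧ dx_i ∧ dx_j.
Expand each term, using dx_k ∧ dx_i ∧ dx_j = sgn(permutation) dx_{(a)} ∧ dx_{(b)} ∧ dx_{(c)} with (a < b < c) sorted:
  d(-3*x^2 - 2*x*y + y^2) includes (∂/∂y)(-3*x^2 - 2*x*y + y^2) dy = (-2*x + 2*y) dy, which multiplied by dx ∧ dz gives (2*x - 2*y) dx ∧ dy ∧ dz
Collecting like 3-forms: d(omega) = (2*x - 2*y) dx ∧ dy ∧ dz.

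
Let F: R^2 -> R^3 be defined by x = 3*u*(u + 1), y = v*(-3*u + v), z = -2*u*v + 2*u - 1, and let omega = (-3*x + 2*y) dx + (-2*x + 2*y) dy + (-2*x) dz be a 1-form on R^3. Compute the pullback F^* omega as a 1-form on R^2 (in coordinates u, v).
F^* omega = (-54*u^3 - 6*u^2*v - 93*u^2 + 30*u*v^2 + 12*u*v - 39*u - 6*v^3 + 6*v^2) du + (30*u^3 + 6*u^2*v + 30*u^2 - 18*u*v^2 - 12*u*v + 4*v^3) dv

Using F^*(f dg) = (f ∘ F) d(g ∘ F), substitute each coordinate x_i by F_i(u, v) in f_i, and replace dx_i by d F_i = (∂F_i/∂u) du + (∂F_i/∂v) dv.
  For the x component: f_1(F) = -9*u^2 - 6*u*v - 9*u + 2*v^2; d F_1 = (6*u + 3) du + (0) dv
  For the y component: f_2(F) = -6*u^2 - 6*u*v - 6*u + 2*v^2; d F_2 = (-3*v) du + (-3*u + 2*v) dv
  For the z component: f_3(F) = 6*u*(-u - 1); d F_3 = (2 - 2*v) du + (-2*u) dv
Combining and collecting du, dv coefficients:
  coeff of du: -54*u^3 - 6*u^2*v - 93*u^2 + 30*u*v^2 + 12*u*v - 39*u - 6*v^3 + 6*v^2
  coeff of dv: 30*u^3 + 6*u^2*v + 30*u^2 - 18*u*v^2 - 12*u*v + 4*v^3
F^* omega = (-54*u^3 - 6*u^2*v - 93*u^2 + 30*u*v^2 + 12*u*v - 39*u - 6*v^3 + 6*v^2) du + (30*u^3 + 6*u^2*v + 30*u^2 - 18*u*v^2 - 12*u*v + 4*v^3) dv.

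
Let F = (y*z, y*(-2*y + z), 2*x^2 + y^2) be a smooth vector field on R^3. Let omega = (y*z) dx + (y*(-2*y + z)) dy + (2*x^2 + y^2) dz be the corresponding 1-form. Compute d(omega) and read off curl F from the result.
d(omega) = (y) dy ∧ dz + (-4*x + y) dz ∧ dx + (-z) dx ∧ dy; curl F = (y, -4*x + y, -z)

d omega = sum_{i<j} (∂f_j/∂x_i - ∂f_i/∂x_j) dx_i ∧ dx_j. Under the identification (dy ∧ dz, dz ∧ dx, dx ∧ dy) ↔ (e_x, e_y, e_z), the coefficients are exactly the components of curl F. Compute:
  ∂R/∂y - ∂Q/∂z = (2*y) - (y) = y
  ∂P/∂z - ∂R/∂x = (y) - (4*x) = -4*x + y
  ∂Q/∂x - ∂P/∂y = (0) - (z) = -z.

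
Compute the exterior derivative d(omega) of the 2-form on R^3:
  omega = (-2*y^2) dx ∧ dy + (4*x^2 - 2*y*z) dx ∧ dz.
d(omega) = (2*z) dx ∧ dy ∧ dz

For a 2-form omega = sum_{i<j} g_{ij} dx_i ∧ dx_j, the exterior derivative is
  d(omega) = sum_{i<j} d(g_{ij}) ∧ dx_i ∧ dx_j = sum_{i<j, k} (∂g_{ij}/∂x_k) dx_k ∧ dx_i ∧ dx_j.
Expand each term, using dx_k ∧ dx_i ∧ dx_j = sgn(permutation) dx_{(a)} ∧ dx_{(b)} ∧ dx_{(c)} with (a < b < c) sorted:
  d(4*x^2 - 2*y*z) includes (∂/∂y)(4*x^2 - 2*y*z) dy = (-2*z) dy, which multiplied by dx ∧ dz gives (2*z) dx ∧ dy ∧ dz
Collecting like 3-forms: d(omega) = (2*z) dx ∧ dy ∧ dz.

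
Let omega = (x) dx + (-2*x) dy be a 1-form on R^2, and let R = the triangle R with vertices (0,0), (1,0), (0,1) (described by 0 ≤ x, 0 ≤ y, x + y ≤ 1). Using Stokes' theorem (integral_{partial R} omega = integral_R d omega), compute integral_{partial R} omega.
integral_(partial R) omega = -1

Stokes: integral_partial_R omega = integral_R d omega with d omega = (∂Q/∂x - ∂P/∂y) dx ∧ dy.
  ∂Q/∂x = -2
  ∂P/∂y = 0
  integrand = ∂Q/∂x - ∂P/∂y = -2.
Integrating over R: integral_0^1 integral_0^{1-x} (-2) dy dx = -1.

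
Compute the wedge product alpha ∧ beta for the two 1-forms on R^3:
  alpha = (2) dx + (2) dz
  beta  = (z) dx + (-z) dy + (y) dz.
alpha ∧ beta = (-2*z) dx ∧ dy + (2*y - 2*z) dx ∧ dz + (2*z) dy ∧ dz

Distribute the wedge, using dx_i ∧ dx_j = -dx_j ∧ dx_i and dx_i ∧ dx_i = 0. For each pair (i, j) with i < j, the coefficient of dx_i ∧ dx_j in alpha ∧ beta is (alpha_i * beta_j - alpha_j * beta_i). Collecting: alpha ∧ beta = (-2*z) dx ∧ dy + (2*y - 2*z) dx ∧ dz + (2*z) dy ∧ dz.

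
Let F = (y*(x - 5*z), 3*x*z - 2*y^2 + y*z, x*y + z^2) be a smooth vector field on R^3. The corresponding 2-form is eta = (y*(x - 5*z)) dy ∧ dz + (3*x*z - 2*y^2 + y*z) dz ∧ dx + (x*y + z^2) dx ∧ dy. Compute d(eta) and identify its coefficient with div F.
d(eta) = (-3*y + 3*z) dx ∧ dy ∧ dz; div F = -3*y + 3*z

For a 2-form in R^3 of the form above, applying d gives a 3-form with coefficient ∂P/∂x + ∂Q/∂y + ∂R/∂z:
  ∂P/∂x = y
  ∂Q/∂y = -4*y + z
  ∂R/∂z = 2*z
Sum = -3*y + 3*z, which is exactly div F.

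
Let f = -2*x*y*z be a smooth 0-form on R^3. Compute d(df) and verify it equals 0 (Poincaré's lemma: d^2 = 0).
d(df) = 0

Step 1: df = sum_i (∂f/∂x_i) dx_i = (-2*y*z) dx + (-2*x*z) dy + (-2*x*y) dz.
Step 2: Apply d again. Using the 1-form formula, the coefficient of dx ∧ dy in d(df) is ∂^2 f/∂x ∂y - ∂^2 f/∂y ∂x = (-2*z) - (-2*z) = 0 (equality of mixed partials for smooth f).
Similarly for dx ∧ dz and dy ∧ dz — all coefficients vanish. So d(df) = 0.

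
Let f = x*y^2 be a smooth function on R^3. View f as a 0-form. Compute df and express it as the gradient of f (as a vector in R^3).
df = (y^2) dx + (2*x*y) dy + (0) dz; grad f = (y^2, 2*x*y, 0)

For a 0-form f, d f = (∂f/∂x) dx + (∂f/∂y) dy + (∂f/∂z) dz. The components of the vector representation are exactly the entries of grad f in Cartesian coordinates:
  ∂f/∂x = y^2
  ∂f/∂y = 2*x*y
  ∂f/∂z = 0.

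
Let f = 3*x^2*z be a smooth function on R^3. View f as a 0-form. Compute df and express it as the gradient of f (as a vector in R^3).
df = (6*x*z) dx + (0) dy + (3*x^2) dz; grad f = (6*x*z, 0, 3*x^2)

For a 0-form f, d f = (∂f/∂x) dx + (∂f/∂y) dy + (∂f/∂z) dz. The components of the vector representation are exactly the entries of grad f in Cartesian coordinates:
  ∂f/∂x = 6*x*z
  ∂f/∂y = 0
  ∂f/∂z = 3*x^2.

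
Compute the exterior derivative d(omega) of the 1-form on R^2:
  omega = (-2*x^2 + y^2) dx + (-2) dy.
d(omega) = (-2*y) dx ∧ dy

For a 1-form omega = sum_i f_i dx_i, the exterior derivative is
  d(omega) = sum_{i < j} (∂f_j/∂x_i - ∂f_i/∂x_j) dx_i ∧ dx_j.
  coefficient of dx ∧ dy: ∂f_2/∂x - ∂f_1/∂y = ∂(-2)/∂x - ∂(-2*x^2 + y^2)/∂y = -2*y
Assembling: d(omega) = (-2*y) dx ∧ dy.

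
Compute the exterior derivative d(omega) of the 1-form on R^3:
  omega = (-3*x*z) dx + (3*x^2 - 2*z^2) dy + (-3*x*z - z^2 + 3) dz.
d(omega) = (6*x) dx ∧ dy + (3*x - 3*z) dx ∧ dz + (4*z) dy ∧ dz

For a 1-form omega = sum_i f_i dx_i, the exterior derivative is
  d(omega) = sum_{i < j} (∂f_j/∂x_i - ∂f_i/∂x_j) dx_i ∧ dx_j.
  coefficient of dx ∧ dy: ∂f_2/∂x - ∂f_1/∂y = ∂(3*x^2 - 2*z^2)/∂x - ∂(-3*x*z)/∂y = 6*x
  coefficient of dx ∧ dz: ∂f_3/∂x - ∂f_1/∂z = ∂(-3*x*z - z^2 + 3)/∂x - ∂(-3*x*z)/∂z = 3*x - 3*z
  coefficient of dy ∧ dz: ∂f_3/∂y - ∂f_2/∂z = ∂(-3*x*z - z^2 + 3)/∂y - ∂(3*x^2 - 2*z^2)/∂z = 4*z
Assembling: d(omega) = (6*x) dx ∧ dy + (3*x - 3*z) dx ∧ dz + (4*z) dy ∧ dz.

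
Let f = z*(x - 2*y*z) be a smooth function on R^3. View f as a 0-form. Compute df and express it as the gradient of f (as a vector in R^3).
df = (z) dx + (-2*z^2) dy + (x - 4*y*z) dz; grad f = (z, -2*z^2, x - 4*y*z)

For a 0-form f, d f = (∂f/∂x) dx + (∂f/∂y) dy + (∂f/∂z) dz. The components of the vector representation are exactly the entries of grad f in Cartesian coordinates:
  ∂f/∂x = z
  ∂f/∂y = -2*z^2
  ∂f/∂z = x - 4*y*z.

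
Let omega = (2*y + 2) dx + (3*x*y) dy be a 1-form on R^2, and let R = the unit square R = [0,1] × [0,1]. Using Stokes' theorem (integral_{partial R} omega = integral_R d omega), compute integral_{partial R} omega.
integral_(partial R) omega = -1/2

Stokes: integral_partial_R omega = integral_R d omega with d omega = (∂Q/∂x - ∂P/∂y) dx ∧ dy.
  ∂Q/∂x = 3*y
  ∂P/∂y = 2
  integrand = ∂Q/∂x - ∂P/∂y = 3*y - 2.
Integrating over R: integral_0^1 integral_0^1 (3*y - 2) dx dy = -1/2.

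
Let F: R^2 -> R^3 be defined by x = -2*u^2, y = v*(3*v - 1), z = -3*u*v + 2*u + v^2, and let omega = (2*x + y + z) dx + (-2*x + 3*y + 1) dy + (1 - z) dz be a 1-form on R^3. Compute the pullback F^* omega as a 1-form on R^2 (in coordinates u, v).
F^* omega = (16*u^3 + 12*u^2*v - 8*u^2 - 25*u*v^2 + 16*u*v - 4*u + 3*v^3 - 2*v^2 - 3*v + 2) du + (15*u^2*v + 2*u^2 + 9*u*v^2 - 4*u*v - 3*u + 52*v^3 - 27*v^2 + 11*v - 1) dv

Using F^*(f dg) = (f ∘ F) d(g ∘ F), substitute each coordinate x_i by F_i(u, v) in f_i, and replace dx_i by d F_i = (∂F_i/∂u) du + (∂F_i/∂v) dv.
  For the x component: f_1(F) = -4*u^2 - 3*u*v + 2*u + 4*v^2 - v; d F_1 = (-4*u) du + (0) dv
  For the y component: f_2(F) = 4*u^2 + 9*v^2 - 3*v + 1; d F_2 = (0) du + (6*v - 1) dv
  For the z component: f_3(F) = 3*u*v - 2*u - v^2 + 1; d F_3 = (2 - 3*v) du + (-3*u + 2*v) dv
Combining and collecting du, dv coefficients:
  coeff of du: 16*u^3 + 12*u^2*v - 8*u^2 - 25*u*v^2 + 16*u*v - 4*u + 3*v^3 - 2*v^2 - 3*v + 2
  coeff of dv: 15*u^2*v + 2*u^2 + 9*u*v^2 - 4*u*v - 3*u + 52*v^3 - 27*v^2 + 11*v - 1
F^* omega = (16*u^3 + 12*u^2*v - 8*u^2 - 25*u*v^2 + 16*u*v - 4*u + 3*v^3 - 2*v^2 - 3*v + 2) du + (15*u^2*v + 2*u^2 + 9*u*v^2 - 4*u*v - 3*u + 52*v^3 - 27*v^2 + 11*v - 1) dv.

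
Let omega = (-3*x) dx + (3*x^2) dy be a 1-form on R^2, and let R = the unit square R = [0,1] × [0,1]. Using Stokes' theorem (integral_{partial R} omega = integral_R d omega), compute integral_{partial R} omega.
integral_(partial R) omega = 3

Stokes: integral_partial_R omega = integral_R d omega with d omega = (∂Q/∂x - ∂P/∂y) dx ∧ dy.
  ∂Q/∂x = 6*x
  ∂P/∂y = 0
  integrand = ∂Q/∂x - ∂P/∂y = 6*x.
Integrating over R: integral_0^1 integral_0^1 (6*x) dx dy = 3.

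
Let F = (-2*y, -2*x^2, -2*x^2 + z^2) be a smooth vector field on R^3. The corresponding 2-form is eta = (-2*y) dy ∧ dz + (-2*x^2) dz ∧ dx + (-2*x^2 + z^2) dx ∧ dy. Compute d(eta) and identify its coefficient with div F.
d(eta) = (2*z) dx ∧ dy ∧ dz; div F = 2*z

For a 2-form in R^3 of the form above, applying d gives a 3-form with coefficient ∂P/∂x + ∂Q/∂y + ∂R/∂z:
  ∂P/∂x = 0
  ∂Q/∂y = 0
  ∂R/∂z = 2*z
Sum = 2*z, which is exactly div F.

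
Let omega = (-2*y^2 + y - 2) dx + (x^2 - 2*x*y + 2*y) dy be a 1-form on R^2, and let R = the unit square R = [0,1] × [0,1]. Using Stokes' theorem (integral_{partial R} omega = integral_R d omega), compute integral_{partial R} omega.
integral_(partial R) omega = 1

Stokes: integral_partial_R omega = integral_R d omega with d omega = (∂Q/∂x - ∂P/∂y) dx ∧ dy.
  ∂Q/∂x = 2*x - 2*y
  ∂P/∂y = 1 - 4*y
  integrand = ∂Q/∂x - ∂P/∂y = 2*x + 2*y - 1.
Integrating over R: integral_0^1 integral_0^1 (2*x + 2*y - 1) dx dy = 1.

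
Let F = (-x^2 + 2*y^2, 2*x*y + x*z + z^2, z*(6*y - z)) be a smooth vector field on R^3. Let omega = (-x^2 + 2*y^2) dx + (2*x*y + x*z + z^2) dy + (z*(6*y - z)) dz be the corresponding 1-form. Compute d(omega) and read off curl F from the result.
d(omega) = (-x + 4*z) dy ∧ dz + (0) dz ∧ dx + (-2*y + z) dx ∧ dy; curl F = (-x + 4*z, 0, -2*y + z)

d omega = sum_{i<j} (∂f_j/∂x_i - ∂f_i/∂x_j) dx_i ∧ dx_j. Under the identification (dy ∧ dz, dz ∧ dx, dx ∧ dy) ↔ (e_x, e_y, e_z), the coefficients are exactly the components of curl F. Compute:
  ∂R/∂y - ∂Q/∂z = (6*z) - (x + 2*z) = -x + 4*z
  ∂P/∂z - ∂R/∂x = (0) - (0) = 0
  ∂Q/∂x - ∂P/∂y = (2*y + z) - (4*y) = -2*y + z.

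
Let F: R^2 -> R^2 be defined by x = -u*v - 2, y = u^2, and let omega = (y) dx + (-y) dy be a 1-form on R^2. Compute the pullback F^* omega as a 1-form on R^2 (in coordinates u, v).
F^* omega = (u^2*(-2*u - v)) du + (-u^3) dv

Using F^*(f dg) = (f ∘ F) d(g ∘ F), substitute each coordinate x_i by F_i(u, v) in f_i, and replace dx_i by d F_i = (∂F_i/∂u) du + (∂F_i/∂v) dv.
  For the x component: f_1(F) = u^2; d F_1 = (-v) du + (-u) dv
  For the y component: f_2(F) = -u^2; d F_2 = (2*u) du + (0) dv
Combining and collecting du, dv coefficients:
  coeff of du: u^2*(-2*u - v)
  coeff of dv: -u^3
F^* omega = (u^2*(-2*u - v)) du + (-u^3) dv.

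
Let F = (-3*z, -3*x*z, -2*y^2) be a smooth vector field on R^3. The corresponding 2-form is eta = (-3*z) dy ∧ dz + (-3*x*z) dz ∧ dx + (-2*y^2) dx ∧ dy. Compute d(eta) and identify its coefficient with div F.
d(eta) = (0) dx ∧ dy ∧ dz; div F = 0

For a 2-form in R^3 of the form above, applying d gives a 3-form with coefficient ∂P/∂x + ∂Q/∂y + ∂R/∂z:
  ∂P/∂x = 0
  ∂Q/∂y = 0
  ∂R/∂z = 0
Sum = 0, which is exactly div F.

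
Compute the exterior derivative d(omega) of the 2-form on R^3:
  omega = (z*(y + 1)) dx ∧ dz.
d(omega) = (-z) dx ∧ dy ∧ dz

For a 2-form omega = sum_{i<j} g_{ij} dx_i ∧ dx_j, the exterior derivative is
  d(omega) = sum_{i<j} d(g_{ij}) ∧ dx_i ∧ dx_j = sum_{i<j, k} (∂g_{ij}/∂x_k) dx_k ∧ dx_i ∧ dx_j.
Expand each term, using dx_k ∧ dx_i ∧ dx_j = sgn(permutation) dx_{(a)} ∧ dx_{(b)} ∧ dx_{(c)} with (a < b < c) sorted:
  d(z*(y + 1)) includes (∂/∂y)(z*(y + 1)) dy = (z) dy, which multiplied by dx ∧ dz gives (-z) dx ∧ dy ∧ dz
Collecting like 3-forms: d(omega) = (-z) dx ∧ dy ∧ dz.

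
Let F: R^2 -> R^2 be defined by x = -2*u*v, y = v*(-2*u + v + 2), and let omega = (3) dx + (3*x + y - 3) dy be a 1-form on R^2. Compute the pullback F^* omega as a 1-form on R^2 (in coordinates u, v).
F^* omega = (2*v^2*(8*u - v - 2)) du + (16*u^2*v - 18*u*v^2 - 20*u*v + 2*v^3 + 6*v^2 - 2*v - 6) dv

Using F^*(f dg) = (f ∘ F) d(g ∘ F), substitute each coordinate x_i by F_i(u, v) in f_i, and replace dx_i by d F_i = (∂F_i/∂u) du + (∂F_i/∂v) dv.
  For the x component: f_1(F) = 3; d F_1 = (-2*v) du + (-2*u) dv
  For the y component: f_2(F) = -8*u*v + v^2 + 2*v - 3; d F_2 = (-2*v) du + (-2*u + 2*v + 2) dv
Combining and collecting du, dv coefficients:
  coeff of du: 2*v^2*(8*u - v - 2)
  coeff of dv: 16*u^2*v - 18*u*v^2 - 20*u*v + 2*v^3 + 6*v^2 - 2*v - 6
F^* omega = (2*v^2*(8*u - v - 2)) du + (16*u^2*v - 18*u*v^2 - 20*u*v + 2*v^3 + 6*v^2 - 2*v - 6) dv.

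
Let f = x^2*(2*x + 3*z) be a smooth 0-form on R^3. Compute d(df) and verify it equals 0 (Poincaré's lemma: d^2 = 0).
d(df) = 0

Step 1: df = sum_i (∂f/∂x_i) dx_i = (6*x*(x + z)) dx + (0) dy + (3*x^2) dz.
Step 2: Apply d again. Using the 1-form formula, the coefficient of dx ∧ dy in d(df) is ∂^2 f/∂x ∂y - ∂^2 f/∂y ∂x = (0) - (0) = 0 (equality of mixed partials for smooth f).
Similarly for dx ∧ dz and dy ∧ dz — all coefficients vanish. So d(df) = 0.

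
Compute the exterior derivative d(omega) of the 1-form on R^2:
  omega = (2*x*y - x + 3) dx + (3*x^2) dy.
d(omega) = (4*x) dx ∧ dy

For a 1-form omega = sum_i f_i dx_i, the exterior derivative is
  d(omega) = sum_{i < j} (∂f_j/∂x_i - ∂f_i/∂x_j) dx_i ∧ dx_j.
  coefficient of dx ∧ dy: ∂f_2/∂x - ∂f_1/∂y = ∂(3*x^2)/∂x - ∂(2*x*y - x + 3)/∂y = 4*x
Assembling: d(omega) = (4*x) dx ∧ dy.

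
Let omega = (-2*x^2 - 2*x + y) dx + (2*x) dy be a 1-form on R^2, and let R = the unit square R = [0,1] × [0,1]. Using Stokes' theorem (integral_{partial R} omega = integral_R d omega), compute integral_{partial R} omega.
integral_(partial R) omega = 1

Stokes: integral_partial_R omega = integral_R d omega with d omega = (∂Q/∂x - ∂P/∂y) dx ∧ dy.
  ∂Q/∂x = 2
  ∂P/∂y = 1
  integrand = ∂Q/∂x - ∂P/∂y = 1.
Integrating over R: integral_0^1 integral_0^1 (1) dx dy = 1.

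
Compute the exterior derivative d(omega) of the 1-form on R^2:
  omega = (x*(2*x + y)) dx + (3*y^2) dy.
d(omega) = (-x) dx ∧ dy

For a 1-form omega = sum_i f_i dx_i, the exterior derivative is
  d(omega) = sum_{i < j} (∂f_j/∂x_i - ∂f_i/∂x_j) dx_i ∧ dx_j.
  coefficient of dx ∧ dy: ∂f_2/∂x - ∂f_1/∂y = ∂(3*y^2)/∂x - ∂(x*(2*x + y))/∂y = -x
Assembling: d(omega) = (-x) dx ∧ dy.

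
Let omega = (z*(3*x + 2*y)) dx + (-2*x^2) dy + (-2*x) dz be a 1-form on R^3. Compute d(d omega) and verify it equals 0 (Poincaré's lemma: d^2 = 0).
d(d omega) = 0

Step 1: d omega = sum_{i<j} (∂f_j/∂x_i - ∂f_i/∂x_j) dx_i ∧ dx_j:
  coeff of dx ∧ dy: -4*x - 2*z
  coeff of dx ∧ dz: -3*x - 2*y - 2
  coeff of dy ∧ dz: 0
Step 2: Apply d again to each 2-form coefficient. The only possible 3-form in R^3 is dx ∧ dy ∧ dz, with coefficient
  ∂(coeff of dy∧dz)/∂x - ∂(coeff of dx∧dz)/∂y + ∂(coeff of dx∧dy)/∂z
  = ∂/∂x (0) - ∂/∂y (-3*x - 2*y - 2) + ∂/∂z (-4*x - 2*z).
Each of these terms simplifies to sums of mixed partials that cancel in pairs. The result is 0 (by equality of mixed partials for smooth functions — Schwarz / Clairaut).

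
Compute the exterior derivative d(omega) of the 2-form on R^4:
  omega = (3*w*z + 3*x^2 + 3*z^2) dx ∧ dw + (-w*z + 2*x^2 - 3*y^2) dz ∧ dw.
d(omega) = (-3*w + 4*x - 6*z) dx ∧ dz ∧ dw + (-6*y) dy ∧ dz ∧ dw

For a 2-form omega = sum_{i<j} g_{ij} dx_i ∧ dx_j, the exterior derivative is
  d(omega) = sum_{i<j} d(g_{ij}) ∧ dx_i ∧ dx_j = sum_{i<j, k} (∂g_{ij}/∂x_k) dx_k ∧ dx_i ∧ dx_j.
Expand each term, using dx_k ∧ dx_i ∧ dx_j = sgn(permutation) dx_{(a)} ∧ dx_{(b)} ∧ dx_{(c)} with (a < b < c) sorted:
  d(3*w*z + 3*x^2 + 3*z^2) includes (∂/∂z)(3*w*z + 3*x^2 + 3*z^2) dz = (3*w + 6*z) dz, which multiplied by dx ∧ dw gives (-3*w - 6*z) dx ∧ dz ∧ dw
  d(-w*z + 2*x^2 - 3*y^2) includes (∂/∂x)(-w*z + 2*x^2 - 3*y^2) dx = (4*x) dx, which multiplied by dz ∧ dw gives (4*x) dx ∧ dz ∧ dw
  d(-w*z + 2*x^2 - 3*y^2) includes (∂/∂y)(-w*z + 2*x^2 - 3*y^2) dy = (-6*y) dy, which multiplied by dz ∧ dw gives (-6*y) dy ∧ dz ∧ dw
Collecting like 3-forms: d(omega) = (-3*w + 4*x - 6*z) dx ∧ dz ∧ dw + (-6*y) dy ∧ dz ∧ dw.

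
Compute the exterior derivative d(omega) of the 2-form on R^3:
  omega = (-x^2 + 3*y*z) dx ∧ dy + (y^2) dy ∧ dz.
d(omega) = (3*y) dx ∧ dy ∧ dz

For a 2-form omega = sum_{i<j} g_{ij} dx_i ∧ dx_j, the exterior derivative is
  d(omega) = sum_{i<j} d(g_{ij}) ∧ dx_i ∧ dx_j = sum_{i<j, k} (∂g_{ij}/∂x_k) dx_k ∧ dx_i ∧ dx_j.
Expand each term, using dx_k ∧ dx_i ∧ dx_j = sgn(permutation) dx_{(a)} ∧ dx_{(b)} ∧ dx_{(c)} with (a < b < c) sorted:
  d(-x^2 + 3*y*z) includes (∂/∂z)(-x^2 + 3*y*z) dz = (3*y) dz, which multiplied by dx ∧ dy gives (3*y) dx ∧ dy ∧ dz
Collecting like 3-forms: d(omega) = (3*y) dx ∧ dy ∧ dz.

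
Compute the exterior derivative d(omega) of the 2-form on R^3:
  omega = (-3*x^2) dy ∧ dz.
d(omega) = (-6*x) dx ∧ dy ∧ dz

For a 2-form omega = sum_{i<j} g_{ij} dx_i ∧ dx_j, the exterior derivative is
  d(omega) = sum_{i<j} d(g_{ij}) ∧ dx_i ∧ dx_j = sum_{i<j, k} (∂g_{ij}/∂x_k) dx_k ∧ dx_i ∧ dx_j.
Expand each term, using dx_k ∧ dx_i ∧ dx_j = sgn(permutation) dx_{(a)} ∧ dx_{(b)} ∧ dx_{(c)} with (a < b < c) sorted:
  d(-3*x^2) includes (∂/∂x)(-3*x^2) dx = (-6*x) dx, which multiplied by dy ∧ dz gives (-6*x) dx ∧ dy ∧ dz
Collecting like 3-forms: d(omega) = (-6*x) dx ∧ dy ∧ dz.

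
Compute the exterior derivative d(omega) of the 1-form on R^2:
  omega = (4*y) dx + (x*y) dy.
d(omega) = (y - 4) dx ∧ dy

For a 1-form omega = sum_i f_i dx_i, the exterior derivative is
  d(omega) = sum_{i < j} (∂f_j/∂x_i - ∂f_i/∂x_j) dx_i ∧ dx_j.
  coefficient of dx ∧ dy: ∂f_2/∂x - ∂f_1/∂y = ∂(x*y)/∂x - ∂(4*y)/∂y = y - 4
Assembling: d(omega) = (y - 4) dx ∧ dy.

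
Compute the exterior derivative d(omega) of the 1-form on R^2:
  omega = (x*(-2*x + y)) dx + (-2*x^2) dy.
d(omega) = (-5*x) dx ∧ dy

For a 1-form omega = sum_i f_i dx_i, the exterior derivative is
  d(omega) = sum_{i < j} (∂f_j/∂x_i - ∂f_i/∂x_j) dx_i ∧ dx_j.
  coefficient of dx ∧ dy: ∂f_2/∂x - ∂f_1/∂y = ∂(-2*x^2)/∂x - ∂(x*(-2*x + y))/∂y = -5*x
Assembling: d(omega) = (-5*x) dx ∧ dy.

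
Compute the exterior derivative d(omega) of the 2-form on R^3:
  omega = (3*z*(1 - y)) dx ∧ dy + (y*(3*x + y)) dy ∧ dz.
d(omega) = (3) dx ∧ dy ∧ dz

For a 2-form omega = sum_{i<j} g_{ij} dx_i ∧ dx_j, the exterior derivative is
  d(omega) = sum_{i<j} d(g_{ij}) ∧ dx_i ∧ dx_j = sum_{i<j, k} (∂g_{ij}/∂x_k) dx_k ∧ dx_i ∧ dx_j.
Expand each term, using dx_k ∧ dx_i ∧ dx_j = sgn(permutation) dx_{(a)} ∧ dx_{(b)} ∧ dx_{(c)} with (a < b < c) sorted:
  d(3*z*(1 - y)) includes (∂/∂z)(3*z*(1 - y)) dz = (3 - 3*y) dz, which multiplied by dx ∧ dy gives (3 - 3*y) dx ∧ dy ∧ dz
  d(y*(3*x + y)) includes (∂/∂x)(y*(3*x + y)) dx = (3*y) dx, which multiplied by dy ∧ dz gives (3*y) dx ∧ dy ∧ dz
Collecting like 3-forms: d(omega) = (3) dx ∧ dy ∧ dz.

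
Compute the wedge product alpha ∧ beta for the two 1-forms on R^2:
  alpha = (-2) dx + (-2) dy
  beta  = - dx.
alpha ∧ beta = (-2) dx ∧ dy

Distribute the wedge, using dx_i ∧ dx_j = -dx_j ∧ dx_i and dx_i ∧ dx_i = 0. For each pair (i, j) with i < j, the coefficient of dx_i ∧ dx_j in alpha ∧ beta is (alpha_i * beta_j - alpha_j * beta_i). Collecting: alpha ∧ beta = (-2) dx ∧ dy.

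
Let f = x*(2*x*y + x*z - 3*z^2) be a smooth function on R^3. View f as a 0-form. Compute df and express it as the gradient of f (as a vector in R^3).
df = (4*x*y + 2*x*z - 3*z^2) dx + (2*x^2) dy + (x*(x - 6*z)) dz; grad f = (4*x*y + 2*x*z - 3*z^2, 2*x^2, x*(x - 6*z))

For a 0-form f, d f = (∂f/∂x) dx + (∂f/∂y) dy + (∂f/∂z) dz. The components of the vector representation are exactly the entries of grad f in Cartesian coordinates:
  ∂f/∂x = 4*x*y + 2*x*z - 3*z^2
  ∂f/∂y = 2*x^2
  ∂f/∂z = x*(x - 6*z).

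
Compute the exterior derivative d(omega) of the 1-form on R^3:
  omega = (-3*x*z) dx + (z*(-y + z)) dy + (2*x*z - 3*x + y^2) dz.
d(omega) = (3*x + 2*z - 3) dx ∧ dz + (3*y - 2*z) dy ∧ dz

For a 1-form omega = sum_i f_i dx_i, the exterior derivative is
  d(omega) = sum_{i < j} (∂f_j/∂x_i - ∂f_i/∂x_j) dx_i ∧ dx_j.
  coefficient of dx ∧ dz: ∂f_3/∂x - ∂f_1/∂z = ∂(2*x*z - 3*x + y^2)/∂x - ∂(-3*x*z)/∂z = 3*x + 2*z - 3
  coefficient of dy ∧ dz: ∂f_3/∂y - ∂f_2/∂z = ∂(2*x*z - 3*x + y^2)/∂y - ∂(z*(-y + z))/∂z = 3*y - 2*z
Assembling: d(omega) = (3*x + 2*z - 3) dx ∧ dz + (3*y - 2*z) dy ∧ dz.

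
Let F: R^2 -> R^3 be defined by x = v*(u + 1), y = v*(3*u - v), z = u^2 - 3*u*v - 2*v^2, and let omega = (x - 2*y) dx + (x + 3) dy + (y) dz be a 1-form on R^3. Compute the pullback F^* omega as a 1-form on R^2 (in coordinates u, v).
F^* omega = (v*(6*u^2 - 13*u*v + 5*v^2 + 4*v + 9)) du + (-11*u^2*v - 9*u*v^2 - u*v + 9*u + 4*v^3 - 5*v) dv

Using F^*(f dg) = (f ∘ F) d(g ∘ F), substitute each coordinate x_i by F_i(u, v) in f_i, and replace dx_i by d F_i = (∂F_i/∂u) du + (∂F_i/∂v) dv.
  For the x component: f_1(F) = v*(-5*u + 2*v + 1); d F_1 = (v) du + (u + 1) dv
  For the y component: f_2(F) = u*v + v + 3; d F_2 = (3*v) du + (3*u - 2*v) dv
  For the z component: f_3(F) = v*(3*u - v); d F_3 = (2*u - 3*v) du + (-3*u - 4*v) dv
Combining and collecting du, dv coefficients:
  coeff of du: v*(6*u^2 - 13*u*v + 5*v^2 + 4*v + 9)
  coeff of dv: -11*u^2*v - 9*u*v^2 - u*v + 9*u + 4*v^3 - 5*v
F^* omega = (v*(6*u^2 - 13*u*v + 5*v^2 + 4*v + 9)) du + (-11*u^2*v - 9*u*v^2 - u*v + 9*u + 4*v^3 - 5*v) dv.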